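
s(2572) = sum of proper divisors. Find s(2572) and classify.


Proper divisors: 1, 2, 4, 643, 1286
Sum = 1 + 2 + 4 + 643 + 1286 = 1936
1936 < 2572 → deficient

s(2572) = 1936 (deficient)


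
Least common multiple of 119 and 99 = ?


GCD(119, 99) = 1
LCM = 119*99/1 = 11781/1 = 11781

LCM = 11781


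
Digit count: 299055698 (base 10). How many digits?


299055698 has 9 digits in base 10
floor(log10(299055698)) + 1 = floor(8.4758) + 1 = 9

9 digits (base 10)


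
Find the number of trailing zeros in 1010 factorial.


floor(1010/5) = 202
floor(1010/25) = 40
floor(1010/125) = 8
floor(1010/625) = 1
Total = 251

251 trailing zeros


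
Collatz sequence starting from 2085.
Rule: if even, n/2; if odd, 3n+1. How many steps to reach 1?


2085 → 6256 → 3128 → 1564 → 782 → 391 → 1174 → 587 → 1762 → 881 → 2644 → 1322 → 661 → 1984 → 992 → 496 → 248 → 124 → 62 → 31 → 94 → 47 → 142 → 71 → 214 → 107 → 322 → 161 → 484 → 242 → 121 → 364 → 182 → 91 → 274 → 137 → 412 → 206 → 103 → 310 → 155 → 466 → 233 → 700 → 350 → 175 → 526 → 263 → 790 → 395 → 1186 → 593 → 1780 → 890 → 445 → 1336 → 668 → 334 → 167 → 502 → 251 → 754 → 377 → 1132 → 566 → 283 → 850 → 425 → 1276 → 638 → 319 → 958 → 479 → 1438 → 719 → 2158 → 1079 → 3238 → 1619 → 4858 → 2429 → 7288 → 3644 → 1822 → 911 → 2734 → 1367 → 4102 → 2051 → 6154 → 3077 → 9232 → 4616 → 2308 → 1154 → 577 → 1732 → 866 → 433 → 1300 → 650 → 325 → 976 → 488 → 244 → 122 → 61 → 184 → 92 → 46 → 23 → 70 → 35 → 106 → 53 → 160 → 80 → 40 → 20 → 10 → 5 → 16 → 8 → 4 → 2 → 1
Total steps = 125

125 steps


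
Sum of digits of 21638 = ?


2 + 1 + 6 + 3 + 8 = 20


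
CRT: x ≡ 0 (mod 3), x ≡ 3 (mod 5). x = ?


M = 3*5 = 15
M1 = M/3 = 5, M2 = M/5 = 3
M1^(-1) mod 3 = 2, M2^(-1) mod 5 = 2
x = 0*5*2 + 3*3*2 = 18
18 mod 15 = 3
Check: 3 mod 3 = 0 ✓, 3 mod 5 = 3 ✓

x ≡ 3 (mod 15)


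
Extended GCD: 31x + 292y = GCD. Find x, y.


Tabular extended Euclidean (each row: r = 31*s + 292*t):
r=31, s=1, t=0
r=292, s=0, t=1
q=0: r=31, s=1, t=0   [31*(1) + 292*(0) = 31]
q=9: r=13, s=-9, t=1   [31*(-9) + 292*(1) = 13]
q=2: r=5, s=19, t=-2   [31*(19) + 292*(-2) = 5]
q=2: r=3, s=-47, t=5   [31*(-47) + 292*(5) = 3]
q=1: r=2, s=66, t=-7   [31*(66) + 292*(-7) = 2]
q=1: r=1, s=-113, t=12   [31*(-113) + 292*(12) = 1]
q=2: r=0, s=292, t=-31   [31*(292) + 292*(-31) = 0]
GCD = 1; from the row with r=1: x=-113, y=12
Check: 31*(-113) + 292*(12) = -3503 + 3504 = 1

GCD = 1, x = -113, y = 12


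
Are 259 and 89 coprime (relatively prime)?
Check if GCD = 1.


Euclidean algorithm:
259 = 2 * 89 + 81
89 = 1 * 81 + 8
81 = 10 * 8 + 1
8 = 8 * 1 + 0
GCD(259, 89) = 1

Yes, coprime (GCD = 1)


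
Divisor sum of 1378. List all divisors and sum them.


Divisors of 1378: 1, 2, 13, 26, 53, 106, 689, 1378
Sum = 1 + 2 + 13 + 26 + 53 + 106 + 689 + 1378 = 2268

σ(1378) = 2268


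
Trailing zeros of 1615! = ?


floor(1615/5) = 323
floor(1615/25) = 64
floor(1615/125) = 12
floor(1615/625) = 2
Total = 401

401 trailing zeros


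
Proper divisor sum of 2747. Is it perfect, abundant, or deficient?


Proper divisors: 1, 41, 67
Sum = 1 + 41 + 67 = 109
109 < 2747 → deficient

s(2747) = 109 (deficient)


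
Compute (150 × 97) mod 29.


150 × 97 = 14550
14550 mod 29 = 21


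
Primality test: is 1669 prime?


Check divisors up to sqrt(1669) = 40.8534
No divisors found.
1669 is prime.

Yes, 1669 is prime


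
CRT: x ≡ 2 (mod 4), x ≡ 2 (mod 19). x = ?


M = 4*19 = 76
M1 = M/4 = 19, M2 = M/19 = 4
M1^(-1) mod 4 = 3, M2^(-1) mod 19 = 5
x = 2*19*3 + 2*4*5 = 154
154 mod 76 = 2
Check: 2 mod 4 = 2 ✓, 2 mod 19 = 2 ✓

x ≡ 2 (mod 76)


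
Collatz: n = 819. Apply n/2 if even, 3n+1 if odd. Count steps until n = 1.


819 → 2458 → 1229 → 3688 → 1844 → 922 → 461 → 1384 → 692 → 346 → 173 → 520 → 260 → 130 → 65 → 196 → 98 → 49 → 148 → 74 → 37 → 112 → 56 → 28 → 14 → 7 → 22 → 11 → 34 → 17 → 52 → 26 → 13 → 40 → 20 → 10 → 5 → 16 → 8 → 4 → 2 → 1
Total steps = 41

41 steps


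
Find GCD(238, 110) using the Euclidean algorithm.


238 = 2 * 110 + 18
110 = 6 * 18 + 2
18 = 9 * 2 + 0
GCD = 2


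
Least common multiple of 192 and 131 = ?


GCD(192, 131) = 1
LCM = 192*131/1 = 25152/1 = 25152

LCM = 25152


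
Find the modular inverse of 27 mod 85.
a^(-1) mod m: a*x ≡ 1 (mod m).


Use the extended Euclidean algorithm on (85, 27); each row r = 85*s + 27*t:
r=85, s=1, t=0
r=27, s=0, t=1
q=3: r=4, s=1, t=-3   [85*(1) + 27*(-3) = 4]
q=6: r=3, s=-6, t=19   [85*(-6) + 27*(19) = 3]
q=1: r=1, s=7, t=-22   [85*(7) + 27*(-22) = 1]
q=3: r=0, s=-27, t=85   [85*(-27) + 27*(85) = 0]
GCD = 1 with t = -22, so 27*(-22) ≡ 1 (mod 85)
Inverse = -22 mod 85 = 63
Check: 27 * 63 = 1701 ≡ 1 (mod 85)

27^(-1) ≡ 63 (mod 85)


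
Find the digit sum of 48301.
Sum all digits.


4 + 8 + 3 + 0 + 1 = 16


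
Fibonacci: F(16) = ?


Sequence: 1, 1, 2, 3, 5, 8, 13, 21, 34, 55, 89, 144, 233, 377, 610, 987
F(16) = 987


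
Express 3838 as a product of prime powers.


3838 / 2 = 1919
1919 / 19 = 101
101 / 101 = 1
3838 = 2 × 19 × 101


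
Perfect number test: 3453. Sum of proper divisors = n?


Proper divisors of 3453: 1, 3, 1151
Sum = 1 + 3 + 1151 = 1155

No, 3453 is not perfect (1155 ≠ 3453)


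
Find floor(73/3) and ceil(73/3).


73/3 = 24.3333
floor = 24
ceil = 25

floor = 24, ceil = 25


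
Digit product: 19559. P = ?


1 × 9 × 5 × 5 × 9 = 2025


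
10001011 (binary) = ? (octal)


10001011 (base 2) = 139 (decimal)
139 (decimal) = 213 (base 8)


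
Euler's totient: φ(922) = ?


922 = 2 × 461
Prime factors: 2, 461
φ(922) = 922 × (1-1/2) × (1-1/461)
= 922 × 1/2 × 460/461 = 460

φ(922) = 460


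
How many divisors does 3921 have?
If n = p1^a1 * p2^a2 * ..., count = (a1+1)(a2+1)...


3921 = 3^1 × 1307^1
d(3921) = (1+1) × (1+1) = 4

4 divisors


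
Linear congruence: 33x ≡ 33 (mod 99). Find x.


GCD(33, 99) = 33 divides 33
Divide: 1x ≡ 1 (mod 3)
x ≡ 1 (mod 3)


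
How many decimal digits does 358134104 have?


358134104 has 9 digits in base 10
floor(log10(358134104)) + 1 = floor(8.5540) + 1 = 9

9 digits (base 10)


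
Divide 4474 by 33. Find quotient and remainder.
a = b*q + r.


4474 = 33 * 135 + 19
Check: 4455 + 19 = 4474

q = 135, r = 19


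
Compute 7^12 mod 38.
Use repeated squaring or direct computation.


7^1 mod 38 = 7
7^2 mod 38 = 11
7^3 mod 38 = 1
7^4 mod 38 = 7
7^5 mod 38 = 11
7^6 mod 38 = 1
7^7 mod 38 = 7
7^8 mod 38 = 11
7^9 mod 38 = 1
7^10 mod 38 = 7
7^11 mod 38 = 11
7^12 mod 38 = 1


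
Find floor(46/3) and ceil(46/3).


46/3 = 15.3333
floor = 15
ceil = 16

floor = 15, ceil = 16


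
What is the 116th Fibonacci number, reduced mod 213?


F(k) mod 213 for k=1..116:
1, 1, 2, 3, 5, 8, 13, 21, 34, 55, 89, 144, 20, 164, 184, 135, 106, 28, 134, 162, 83, 32, 115, 147, 49, 196, 32, 15, 47, 62, 109, 171, 67, 25, 92, 117, 209, 113, 109, 9, 118, 127, 32, 159, 191, 137, 115, 39, 154, 193, 134, 114, 35, 149, 184, 120, 91, 211, 89, 87, 176, 50, 13, 63, 76, 139, 2, 141, 143, 71, 1, 72, 73, 145, 5, 150, 155, 92, 34, 126, 160, 73, 20, 93, 113, 206, 106, 99, 205, 91, 83, 174, 44, 5, 49, 54, 103, 157, 47, 204, 38, 29, 67, 96, 163, 46, 209, 42, 38, 80, 118, 198, 103, 88, 191, 66
F(116) mod 213 = 66


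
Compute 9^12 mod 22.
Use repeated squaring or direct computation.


9^1 mod 22 = 9
9^2 mod 22 = 15
9^3 mod 22 = 3
9^4 mod 22 = 5
9^5 mod 22 = 1
9^6 mod 22 = 9
9^7 mod 22 = 15
9^8 mod 22 = 3
9^9 mod 22 = 5
9^10 mod 22 = 1
9^11 mod 22 = 9
9^12 mod 22 = 15


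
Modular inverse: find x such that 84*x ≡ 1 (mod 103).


Use the extended Euclidean algorithm on (103, 84); each row r = 103*s + 84*t:
r=103, s=1, t=0
r=84, s=0, t=1
q=1: r=19, s=1, t=-1   [103*(1) + 84*(-1) = 19]
q=4: r=8, s=-4, t=5   [103*(-4) + 84*(5) = 8]
q=2: r=3, s=9, t=-11   [103*(9) + 84*(-11) = 3]
q=2: r=2, s=-22, t=27   [103*(-22) + 84*(27) = 2]
q=1: r=1, s=31, t=-38   [103*(31) + 84*(-38) = 1]
q=2: r=0, s=-84, t=103   [103*(-84) + 84*(103) = 0]
GCD = 1 with t = -38, so 84*(-38) ≡ 1 (mod 103)
Inverse = -38 mod 103 = 65
Check: 84 * 65 = 5460 ≡ 1 (mod 103)

84^(-1) ≡ 65 (mod 103)


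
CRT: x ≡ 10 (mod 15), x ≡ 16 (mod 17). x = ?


M = 15*17 = 255
M1 = M/15 = 17, M2 = M/17 = 15
M1^(-1) mod 15 = 8, M2^(-1) mod 17 = 8
x = 10*17*8 + 16*15*8 = 3280
3280 mod 255 = 220
Check: 220 mod 15 = 10 ✓, 220 mod 17 = 16 ✓

x ≡ 220 (mod 255)


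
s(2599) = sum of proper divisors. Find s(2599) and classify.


Proper divisors: 1, 23, 113
Sum = 1 + 23 + 113 = 137
137 < 2599 → deficient

s(2599) = 137 (deficient)


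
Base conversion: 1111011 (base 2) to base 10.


1111011 (base 2) = 123 (decimal)
123 (decimal) = 123 (base 10)


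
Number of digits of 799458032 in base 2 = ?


799458032 in base 2 = 101111101001101100001011110000
Number of digits = 30

30 digits (base 2)


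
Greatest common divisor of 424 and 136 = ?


424 = 3 * 136 + 16
136 = 8 * 16 + 8
16 = 2 * 8 + 0
GCD = 8


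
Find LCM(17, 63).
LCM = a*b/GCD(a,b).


GCD(17, 63) = 1
LCM = 17*63/1 = 1071/1 = 1071

LCM = 1071


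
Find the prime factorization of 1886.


1886 / 2 = 943
943 / 23 = 41
41 / 41 = 1
1886 = 2 × 23 × 41


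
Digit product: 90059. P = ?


9 × 0 × 0 × 5 × 9 = 0


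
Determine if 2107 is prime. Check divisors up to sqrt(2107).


2107 / 7 = 301 (exact division)
2107 is NOT prime.

No, 2107 is not prime


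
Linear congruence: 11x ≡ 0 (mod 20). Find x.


GCD(11, 20) = 1, unique solution
a^(-1) mod 20 = 11
x = 11 * 0 mod 20 = 0

x ≡ 0 (mod 20)


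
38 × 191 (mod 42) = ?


38 × 191 = 7258
7258 mod 42 = 34


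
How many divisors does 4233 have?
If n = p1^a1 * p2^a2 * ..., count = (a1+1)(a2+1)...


4233 = 3^1 × 17^1 × 83^1
d(4233) = (1+1) × (1+1) × (1+1) = 8

8 divisors


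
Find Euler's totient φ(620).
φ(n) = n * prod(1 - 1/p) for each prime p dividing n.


620 = 2^2 × 5 × 31
Prime factors: 2, 5, 31
φ(620) = 620 × (1-1/2) × (1-1/5) × (1-1/31)
= 620 × 1/2 × 4/5 × 30/31 = 240

φ(620) = 240


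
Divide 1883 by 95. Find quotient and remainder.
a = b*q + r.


1883 = 95 * 19 + 78
Check: 1805 + 78 = 1883

q = 19, r = 78


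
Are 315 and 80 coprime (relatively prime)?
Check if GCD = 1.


Euclidean algorithm:
315 = 3 * 80 + 75
80 = 1 * 75 + 5
75 = 15 * 5 + 0
GCD(315, 80) = 5

No, not coprime (GCD = 5)


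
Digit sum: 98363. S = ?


9 + 8 + 3 + 6 + 3 = 29


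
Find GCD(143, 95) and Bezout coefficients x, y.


Tabular extended Euclidean (each row: r = 143*s + 95*t):
r=143, s=1, t=0
r=95, s=0, t=1
q=1: r=48, s=1, t=-1   [143*(1) + 95*(-1) = 48]
q=1: r=47, s=-1, t=2   [143*(-1) + 95*(2) = 47]
q=1: r=1, s=2, t=-3   [143*(2) + 95*(-3) = 1]
q=47: r=0, s=-95, t=143   [143*(-95) + 95*(143) = 0]
GCD = 1; from the row with r=1: x=2, y=-3
Check: 143*(2) + 95*(-3) = 286 - 285 = 1

GCD = 1, x = 2, y = -3


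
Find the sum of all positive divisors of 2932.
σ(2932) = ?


Divisors of 2932: 1, 2, 4, 733, 1466, 2932
Sum = 1 + 2 + 4 + 733 + 1466 + 2932 = 5138

σ(2932) = 5138


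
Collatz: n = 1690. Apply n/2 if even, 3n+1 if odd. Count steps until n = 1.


1690 → 845 → 2536 → 1268 → 634 → 317 → 952 → 476 → 238 → 119 → 358 → 179 → 538 → 269 → 808 → 404 → 202 → 101 → 304 → 152 → 76 → 38 → 19 → 58 → 29 → 88 → 44 → 22 → 11 → 34 → 17 → 52 → 26 → 13 → 40 → 20 → 10 → 5 → 16 → 8 → 4 → 2 → 1
Total steps = 42

42 steps


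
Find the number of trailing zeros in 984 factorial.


floor(984/5) = 196
floor(984/25) = 39
floor(984/125) = 7
floor(984/625) = 1
Total = 243

243 trailing zeros


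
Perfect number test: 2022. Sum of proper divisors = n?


Proper divisors of 2022: 1, 2, 3, 6, 337, 674, 1011
Sum = 1 + 2 + 3 + 6 + 337 + 674 + 1011 = 2034

No, 2022 is not perfect (2034 ≠ 2022)


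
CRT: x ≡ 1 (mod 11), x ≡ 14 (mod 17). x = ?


M = 11*17 = 187
M1 = M/11 = 17, M2 = M/17 = 11
M1^(-1) mod 11 = 2, M2^(-1) mod 17 = 14
x = 1*17*2 + 14*11*14 = 2190
2190 mod 187 = 133
Check: 133 mod 11 = 1 ✓, 133 mod 17 = 14 ✓

x ≡ 133 (mod 187)


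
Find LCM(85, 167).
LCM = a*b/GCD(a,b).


GCD(85, 167) = 1
LCM = 85*167/1 = 14195/1 = 14195

LCM = 14195


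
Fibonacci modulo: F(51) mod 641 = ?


F(k) mod 641 for k=1..51:
1, 1, 2, 3, 5, 8, 13, 21, 34, 55, 89, 144, 233, 377, 610, 346, 315, 20, 335, 355, 49, 404, 453, 216, 28, 244, 272, 516, 147, 22, 169, 191, 360, 551, 270, 180, 450, 630, 439, 428, 226, 13, 239, 252, 491, 102, 593, 54, 6, 60, 66
F(51) mod 641 = 66


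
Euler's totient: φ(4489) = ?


4489 = 67^2
Prime factors: 67
φ(4489) = 4489 × (1-1/67)
= 4489 × 66/67 = 4422

φ(4489) = 4422


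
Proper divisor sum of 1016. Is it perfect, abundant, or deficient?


Proper divisors: 1, 2, 4, 8, 127, 254, 508
Sum = 1 + 2 + 4 + 8 + 127 + 254 + 508 = 904
904 < 1016 → deficient

s(1016) = 904 (deficient)


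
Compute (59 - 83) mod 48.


59 - 83 = -24
-24 mod 48 = 24


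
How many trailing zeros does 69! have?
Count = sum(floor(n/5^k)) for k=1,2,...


floor(69/5) = 13
floor(69/25) = 2
Total = 15

15 trailing zeros


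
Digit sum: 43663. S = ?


4 + 3 + 6 + 6 + 3 = 22


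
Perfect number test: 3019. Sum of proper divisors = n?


Proper divisors of 3019: 1
Sum = 1 = 1

No, 3019 is not perfect (1 ≠ 3019)


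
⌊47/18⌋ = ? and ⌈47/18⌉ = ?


47/18 = 2.6111
floor = 2
ceil = 3

floor = 2, ceil = 3


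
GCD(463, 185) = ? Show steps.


463 = 2 * 185 + 93
185 = 1 * 93 + 92
93 = 1 * 92 + 1
92 = 92 * 1 + 0
GCD = 1


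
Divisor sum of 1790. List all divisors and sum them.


Divisors of 1790: 1, 2, 5, 10, 179, 358, 895, 1790
Sum = 1 + 2 + 5 + 10 + 179 + 358 + 895 + 1790 = 3240

σ(1790) = 3240


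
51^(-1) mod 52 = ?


Use the extended Euclidean algorithm on (52, 51); each row r = 52*s + 51*t:
r=52, s=1, t=0
r=51, s=0, t=1
q=1: r=1, s=1, t=-1   [52*(1) + 51*(-1) = 1]
q=51: r=0, s=-51, t=52   [52*(-51) + 51*(52) = 0]
GCD = 1 with t = -1, so 51*(-1) ≡ 1 (mod 52)
Inverse = -1 mod 52 = 51
Check: 51 * 51 = 2601 ≡ 1 (mod 52)

51^(-1) ≡ 51 (mod 52)


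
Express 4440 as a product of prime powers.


4440 / 2 = 2220
2220 / 2 = 1110
1110 / 2 = 555
555 / 3 = 185
185 / 5 = 37
37 / 37 = 1
4440 = 2^3 × 3 × 5 × 37


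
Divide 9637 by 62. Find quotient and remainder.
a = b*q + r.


9637 = 62 * 155 + 27
Check: 9610 + 27 = 9637

q = 155, r = 27


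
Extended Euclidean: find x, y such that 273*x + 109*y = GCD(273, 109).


Tabular extended Euclidean (each row: r = 273*s + 109*t):
r=273, s=1, t=0
r=109, s=0, t=1
q=2: r=55, s=1, t=-2   [273*(1) + 109*(-2) = 55]
q=1: r=54, s=-1, t=3   [273*(-1) + 109*(3) = 54]
q=1: r=1, s=2, t=-5   [273*(2) + 109*(-5) = 1]
q=54: r=0, s=-109, t=273   [273*(-109) + 109*(273) = 0]
GCD = 1; from the row with r=1: x=2, y=-5
Check: 273*(2) + 109*(-5) = 546 - 545 = 1

GCD = 1, x = 2, y = -5


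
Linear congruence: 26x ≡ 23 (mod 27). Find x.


GCD(26, 27) = 1, unique solution
a^(-1) mod 27 = 26
x = 26 * 23 mod 27 = 4

x ≡ 4 (mod 27)


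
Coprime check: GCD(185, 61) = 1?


Euclidean algorithm:
185 = 3 * 61 + 2
61 = 30 * 2 + 1
2 = 2 * 1 + 0
GCD(185, 61) = 1

Yes, coprime (GCD = 1)


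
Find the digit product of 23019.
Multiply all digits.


2 × 3 × 0 × 1 × 9 = 0


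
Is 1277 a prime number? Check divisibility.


Check divisors up to sqrt(1277) = 35.7351
No divisors found.
1277 is prime.

Yes, 1277 is prime


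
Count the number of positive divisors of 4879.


4879 = 7^1 × 17^1 × 41^1
d(4879) = (1+1) × (1+1) × (1+1) = 8

8 divisors


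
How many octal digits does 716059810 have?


716059810 in base 8 = 5253432242
Number of digits = 10

10 digits (base 8)


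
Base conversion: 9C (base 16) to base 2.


9C (base 16) = 156 (decimal)
156 (decimal) = 10011100 (base 2)


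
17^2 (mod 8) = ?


17^1 mod 8 = 1
17^2 mod 8 = 1


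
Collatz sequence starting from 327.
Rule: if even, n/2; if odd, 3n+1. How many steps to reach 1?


327 → 982 → 491 → 1474 → 737 → 2212 → 1106 → 553 → 1660 → 830 → 415 → 1246 → 623 → 1870 → 935 → 2806 → 1403 → 4210 → 2105 → 6316 → 3158 → 1579 → 4738 → 2369 → 7108 → 3554 → 1777 → 5332 → 2666 → 1333 → 4000 → 2000 → 1000 → 500 → 250 → 125 → 376 → 188 → 94 → 47 → 142 → 71 → 214 → 107 → 322 → 161 → 484 → 242 → 121 → 364 → 182 → 91 → 274 → 137 → 412 → 206 → 103 → 310 → 155 → 466 → 233 → 700 → 350 → 175 → 526 → 263 → 790 → 395 → 1186 → 593 → 1780 → 890 → 445 → 1336 → 668 → 334 → 167 → 502 → 251 → 754 → 377 → 1132 → 566 → 283 → 850 → 425 → 1276 → 638 → 319 → 958 → 479 → 1438 → 719 → 2158 → 1079 → 3238 → 1619 → 4858 → 2429 → 7288 → 3644 → 1822 → 911 → 2734 → 1367 → 4102 → 2051 → 6154 → 3077 → 9232 → 4616 → 2308 → 1154 → 577 → 1732 → 866 → 433 → 1300 → 650 → 325 → 976 → 488 → 244 → 122 → 61 → 184 → 92 → 46 → 23 → 70 → 35 → 106 → 53 → 160 → 80 → 40 → 20 → 10 → 5 → 16 → 8 → 4 → 2 → 1
Total steps = 143

143 steps


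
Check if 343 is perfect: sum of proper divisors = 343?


Proper divisors of 343: 1, 7, 49
Sum = 1 + 7 + 49 = 57

No, 343 is not perfect (57 ≠ 343)


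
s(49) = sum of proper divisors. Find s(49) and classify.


Proper divisors: 1, 7
Sum = 1 + 7 = 8
8 < 49 → deficient

s(49) = 8 (deficient)


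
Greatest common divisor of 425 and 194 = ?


425 = 2 * 194 + 37
194 = 5 * 37 + 9
37 = 4 * 9 + 1
9 = 9 * 1 + 0
GCD = 1


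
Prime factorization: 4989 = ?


4989 / 3 = 1663
1663 / 1663 = 1
4989 = 3 × 1663


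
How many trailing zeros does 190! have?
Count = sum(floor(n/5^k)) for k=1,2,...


floor(190/5) = 38
floor(190/25) = 7
floor(190/125) = 1
Total = 46

46 trailing zeros


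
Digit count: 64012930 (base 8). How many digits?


64012930 in base 8 = 364141202
Number of digits = 9

9 digits (base 8)


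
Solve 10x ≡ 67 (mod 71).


GCD(10, 71) = 1, unique solution
a^(-1) mod 71 = 64
x = 64 * 67 mod 71 = 28

x ≡ 28 (mod 71)


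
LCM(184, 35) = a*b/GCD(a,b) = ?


GCD(184, 35) = 1
LCM = 184*35/1 = 6440/1 = 6440

LCM = 6440


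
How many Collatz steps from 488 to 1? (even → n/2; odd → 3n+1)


488 → 244 → 122 → 61 → 184 → 92 → 46 → 23 → 70 → 35 → 106 → 53 → 160 → 80 → 40 → 20 → 10 → 5 → 16 → 8 → 4 → 2 → 1
Total steps = 22

22 steps


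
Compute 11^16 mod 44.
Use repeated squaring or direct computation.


11^1 mod 44 = 11
11^2 mod 44 = 33
11^3 mod 44 = 11
11^4 mod 44 = 33
11^5 mod 44 = 11
11^6 mod 44 = 33
11^7 mod 44 = 11
11^8 mod 44 = 33
11^9 mod 44 = 11
11^10 mod 44 = 33
11^11 mod 44 = 11
11^12 mod 44 = 33
11^13 mod 44 = 11
11^14 mod 44 = 33
11^15 mod 44 = 11
11^16 mod 44 = 33


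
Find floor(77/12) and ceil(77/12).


77/12 = 6.4167
floor = 6
ceil = 7

floor = 6, ceil = 7


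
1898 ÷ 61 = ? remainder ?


1898 = 61 * 31 + 7
Check: 1891 + 7 = 1898

q = 31, r = 7


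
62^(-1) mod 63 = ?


Use the extended Euclidean algorithm on (63, 62); each row r = 63*s + 62*t:
r=63, s=1, t=0
r=62, s=0, t=1
q=1: r=1, s=1, t=-1   [63*(1) + 62*(-1) = 1]
q=62: r=0, s=-62, t=63   [63*(-62) + 62*(63) = 0]
GCD = 1 with t = -1, so 62*(-1) ≡ 1 (mod 63)
Inverse = -1 mod 63 = 62
Check: 62 * 62 = 3844 ≡ 1 (mod 63)

62^(-1) ≡ 62 (mod 63)


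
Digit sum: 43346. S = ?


4 + 3 + 3 + 4 + 6 = 20


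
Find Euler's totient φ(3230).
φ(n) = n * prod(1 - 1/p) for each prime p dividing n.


3230 = 2 × 5 × 17 × 19
Prime factors: 2, 5, 17, 19
φ(3230) = 3230 × (1-1/2) × (1-1/5) × (1-1/17) × (1-1/19)
= 3230 × 1/2 × 4/5 × 16/17 × 18/19 = 1152

φ(3230) = 1152


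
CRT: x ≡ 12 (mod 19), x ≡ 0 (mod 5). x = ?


M = 19*5 = 95
M1 = M/19 = 5, M2 = M/5 = 19
M1^(-1) mod 19 = 4, M2^(-1) mod 5 = 4
x = 12*5*4 + 0*19*4 = 240
240 mod 95 = 50
Check: 50 mod 19 = 12 ✓, 50 mod 5 = 0 ✓

x ≡ 50 (mod 95)


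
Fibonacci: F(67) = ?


Sequence: 1, 1, 2, 3, 5, 8, 13, 21, 34, 55, 89, 144, 233, 377, 610, 987, 1597, 2584, 4181, 6765, 10946, 17711, 28657, 46368, 75025, 121393, 196418, 317811, 514229, 832040, 1346269, 2178309, 3524578, 5702887, 9227465, 14930352, 24157817, 39088169, 63245986, 102334155, 165580141, 267914296, 433494437, 701408733, 1134903170, 1836311903, 2971215073, 4807526976, 7778742049, 12586269025, 20365011074, 32951280099, 53316291173, 86267571272, 139583862445, 225851433717, 365435296162, 591286729879, 956722026041, 1548008755920, 2504730781961, 4052739537881, 6557470319842, 10610209857723, 17167680177565, 27777890035288, 44945570212853
F(67) = 44945570212853


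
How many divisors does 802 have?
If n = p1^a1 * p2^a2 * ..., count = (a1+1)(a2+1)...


802 = 2^1 × 401^1
d(802) = (1+1) × (1+1) = 4

4 divisors


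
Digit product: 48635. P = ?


4 × 8 × 6 × 3 × 5 = 2880


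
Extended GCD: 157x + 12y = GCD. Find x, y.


Tabular extended Euclidean (each row: r = 157*s + 12*t):
r=157, s=1, t=0
r=12, s=0, t=1
q=13: r=1, s=1, t=-13   [157*(1) + 12*(-13) = 1]
q=12: r=0, s=-12, t=157   [157*(-12) + 12*(157) = 0]
GCD = 1; from the row with r=1: x=1, y=-13
Check: 157*(1) + 12*(-13) = 157 - 156 = 1

GCD = 1, x = 1, y = -13


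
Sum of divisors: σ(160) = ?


Divisors of 160: 1, 2, 4, 5, 8, 10, 16, 20, 32, 40, 80, 160
Sum = 1 + 2 + 4 + 5 + 8 + 10 + 16 + 20 + 32 + 40 + 80 + 160 = 378

σ(160) = 378


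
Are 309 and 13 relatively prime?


Euclidean algorithm:
309 = 23 * 13 + 10
13 = 1 * 10 + 3
10 = 3 * 3 + 1
3 = 3 * 1 + 0
GCD(309, 13) = 1

Yes, coprime (GCD = 1)


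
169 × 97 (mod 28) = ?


169 × 97 = 16393
16393 mod 28 = 13


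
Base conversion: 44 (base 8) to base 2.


44 (base 8) = 36 (decimal)
36 (decimal) = 100100 (base 2)


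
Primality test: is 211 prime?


Check divisors up to sqrt(211) = 14.5258
No divisors found.
211 is prime.

Yes, 211 is prime


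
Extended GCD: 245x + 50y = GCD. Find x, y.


Tabular extended Euclidean (each row: r = 245*s + 50*t):
r=245, s=1, t=0
r=50, s=0, t=1
q=4: r=45, s=1, t=-4   [245*(1) + 50*(-4) = 45]
q=1: r=5, s=-1, t=5   [245*(-1) + 50*(5) = 5]
q=9: r=0, s=10, t=-49   [245*(10) + 50*(-49) = 0]
GCD = 5; from the row with r=5: x=-1, y=5
Check: 245*(-1) + 50*(5) = -245 + 250 = 5

GCD = 5, x = -1, y = 5


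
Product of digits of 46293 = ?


4 × 6 × 2 × 9 × 3 = 1296


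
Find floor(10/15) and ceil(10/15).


10/15 = 0.6667
floor = 0
ceil = 1

floor = 0, ceil = 1


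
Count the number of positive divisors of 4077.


4077 = 3^3 × 151^1
d(4077) = (3+1) × (1+1) = 8

8 divisors


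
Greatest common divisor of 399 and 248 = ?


399 = 1 * 248 + 151
248 = 1 * 151 + 97
151 = 1 * 97 + 54
97 = 1 * 54 + 43
54 = 1 * 43 + 11
43 = 3 * 11 + 10
11 = 1 * 10 + 1
10 = 10 * 1 + 0
GCD = 1


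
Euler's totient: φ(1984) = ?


1984 = 2^6 × 31
Prime factors: 2, 31
φ(1984) = 1984 × (1-1/2) × (1-1/31)
= 1984 × 1/2 × 30/31 = 960

φ(1984) = 960


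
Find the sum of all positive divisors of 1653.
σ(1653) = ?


Divisors of 1653: 1, 3, 19, 29, 57, 87, 551, 1653
Sum = 1 + 3 + 19 + 29 + 57 + 87 + 551 + 1653 = 2400

σ(1653) = 2400


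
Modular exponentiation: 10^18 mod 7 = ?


10^1 mod 7 = 3
10^2 mod 7 = 2
10^3 mod 7 = 6
10^4 mod 7 = 4
10^5 mod 7 = 5
10^6 mod 7 = 1
10^7 mod 7 = 3
10^8 mod 7 = 2
10^9 mod 7 = 6
10^10 mod 7 = 4
10^11 mod 7 = 5
10^12 mod 7 = 1
10^13 mod 7 = 3
10^14 mod 7 = 2
10^15 mod 7 = 6
10^16 mod 7 = 4
10^17 mod 7 = 5
10^18 mod 7 = 1


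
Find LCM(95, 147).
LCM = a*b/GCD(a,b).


GCD(95, 147) = 1
LCM = 95*147/1 = 13965/1 = 13965

LCM = 13965


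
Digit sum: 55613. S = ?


5 + 5 + 6 + 1 + 3 = 20


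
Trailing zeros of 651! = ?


floor(651/5) = 130
floor(651/25) = 26
floor(651/125) = 5
floor(651/625) = 1
Total = 162

162 trailing zeros


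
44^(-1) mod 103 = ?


Use the extended Euclidean algorithm on (103, 44); each row r = 103*s + 44*t:
r=103, s=1, t=0
r=44, s=0, t=1
q=2: r=15, s=1, t=-2   [103*(1) + 44*(-2) = 15]
q=2: r=14, s=-2, t=5   [103*(-2) + 44*(5) = 14]
q=1: r=1, s=3, t=-7   [103*(3) + 44*(-7) = 1]
q=14: r=0, s=-44, t=103   [103*(-44) + 44*(103) = 0]
GCD = 1 with t = -7, so 44*(-7) ≡ 1 (mod 103)
Inverse = -7 mod 103 = 96
Check: 44 * 96 = 4224 ≡ 1 (mod 103)

44^(-1) ≡ 96 (mod 103)


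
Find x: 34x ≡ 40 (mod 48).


GCD(34, 48) = 2 divides 40
Divide: 17x ≡ 20 (mod 24)
x ≡ 4 (mod 24)


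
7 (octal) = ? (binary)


7 (base 8) = 7 (decimal)
7 (decimal) = 111 (base 2)


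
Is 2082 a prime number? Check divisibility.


2082 / 2 = 1041 (exact division)
2082 is NOT prime.

No, 2082 is not prime


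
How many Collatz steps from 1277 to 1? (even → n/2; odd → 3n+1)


1277 → 3832 → 1916 → 958 → 479 → 1438 → 719 → 2158 → 1079 → 3238 → 1619 → 4858 → 2429 → 7288 → 3644 → 1822 → 911 → 2734 → 1367 → 4102 → 2051 → 6154 → 3077 → 9232 → 4616 → 2308 → 1154 → 577 → 1732 → 866 → 433 → 1300 → 650 → 325 → 976 → 488 → 244 → 122 → 61 → 184 → 92 → 46 → 23 → 70 → 35 → 106 → 53 → 160 → 80 → 40 → 20 → 10 → 5 → 16 → 8 → 4 → 2 → 1
Total steps = 57

57 steps


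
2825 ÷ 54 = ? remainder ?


2825 = 54 * 52 + 17
Check: 2808 + 17 = 2825

q = 52, r = 17


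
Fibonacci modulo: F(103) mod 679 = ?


F(k) mod 679 for k=1..103:
1, 1, 2, 3, 5, 8, 13, 21, 34, 55, 89, 144, 233, 377, 610, 308, 239, 547, 107, 654, 82, 57, 139, 196, 335, 531, 187, 39, 226, 265, 491, 77, 568, 645, 534, 500, 355, 176, 531, 28, 559, 587, 467, 375, 163, 538, 22, 560, 582, 463, 366, 150, 516, 666, 503, 490, 314, 125, 439, 564, 324, 209, 533, 63, 596, 659, 576, 556, 453, 330, 104, 434, 538, 293, 152, 445, 597, 363, 281, 644, 246, 211, 457, 668, 446, 435, 202, 637, 160, 118, 278, 396, 674, 391, 386, 98, 484, 582, 387, 290, 677, 288, 286
F(103) mod 679 = 286


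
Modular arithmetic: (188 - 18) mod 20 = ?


188 - 18 = 170
170 mod 20 = 10


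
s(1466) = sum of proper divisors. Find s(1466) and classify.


Proper divisors: 1, 2, 733
Sum = 1 + 2 + 733 = 736
736 < 1466 → deficient

s(1466) = 736 (deficient)


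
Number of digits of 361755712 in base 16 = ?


361755712 in base 16 = 158FF440
Number of digits = 8

8 digits (base 16)


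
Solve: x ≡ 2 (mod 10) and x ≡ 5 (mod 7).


M = 10*7 = 70
M1 = M/10 = 7, M2 = M/7 = 10
M1^(-1) mod 10 = 3, M2^(-1) mod 7 = 5
x = 2*7*3 + 5*10*5 = 292
292 mod 70 = 12
Check: 12 mod 10 = 2 ✓, 12 mod 7 = 5 ✓

x ≡ 12 (mod 70)


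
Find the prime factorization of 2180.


2180 / 2 = 1090
1090 / 2 = 545
545 / 5 = 109
109 / 109 = 1
2180 = 2^2 × 5 × 109


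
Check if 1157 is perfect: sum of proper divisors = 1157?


Proper divisors of 1157: 1, 13, 89
Sum = 1 + 13 + 89 = 103

No, 1157 is not perfect (103 ≠ 1157)


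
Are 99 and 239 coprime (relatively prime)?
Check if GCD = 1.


Euclidean algorithm:
239 = 2 * 99 + 41
99 = 2 * 41 + 17
41 = 2 * 17 + 7
17 = 2 * 7 + 3
7 = 2 * 3 + 1
3 = 3 * 1 + 0
GCD(99, 239) = 1

Yes, coprime (GCD = 1)


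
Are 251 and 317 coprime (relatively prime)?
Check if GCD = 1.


Euclidean algorithm:
317 = 1 * 251 + 66
251 = 3 * 66 + 53
66 = 1 * 53 + 13
53 = 4 * 13 + 1
13 = 13 * 1 + 0
GCD(251, 317) = 1

Yes, coprime (GCD = 1)


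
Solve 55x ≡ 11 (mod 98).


GCD(55, 98) = 1, unique solution
a^(-1) mod 98 = 41
x = 41 * 11 mod 98 = 59

x ≡ 59 (mod 98)


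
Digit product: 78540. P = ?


7 × 8 × 5 × 4 × 0 = 0


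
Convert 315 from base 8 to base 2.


315 (base 8) = 205 (decimal)
205 (decimal) = 11001101 (base 2)


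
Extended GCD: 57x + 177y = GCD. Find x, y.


Tabular extended Euclidean (each row: r = 57*s + 177*t):
r=57, s=1, t=0
r=177, s=0, t=1
q=0: r=57, s=1, t=0   [57*(1) + 177*(0) = 57]
q=3: r=6, s=-3, t=1   [57*(-3) + 177*(1) = 6]
q=9: r=3, s=28, t=-9   [57*(28) + 177*(-9) = 3]
q=2: r=0, s=-59, t=19   [57*(-59) + 177*(19) = 0]
GCD = 3; from the row with r=3: x=28, y=-9
Check: 57*(28) + 177*(-9) = 1596 - 1593 = 3

GCD = 3, x = 28, y = -9


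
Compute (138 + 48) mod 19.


138 + 48 = 186
186 mod 19 = 15


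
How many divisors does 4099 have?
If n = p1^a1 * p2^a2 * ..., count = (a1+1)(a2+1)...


4099 = 4099^1
d(4099) = (1+1) = 2

2 divisors


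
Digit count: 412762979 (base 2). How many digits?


412762979 in base 2 = 11000100110100100001101100011
Number of digits = 29

29 digits (base 2)


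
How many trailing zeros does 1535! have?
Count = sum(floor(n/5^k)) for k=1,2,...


floor(1535/5) = 307
floor(1535/25) = 61
floor(1535/125) = 12
floor(1535/625) = 2
Total = 382

382 trailing zeros


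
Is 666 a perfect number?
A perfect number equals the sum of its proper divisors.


Proper divisors of 666: 1, 2, 3, 6, 9, 18, 37, 74, 111, 222, 333
Sum = 1 + 2 + 3 + 6 + 9 + 18 + 37 + 74 + 111 + 222 + 333 = 816

No, 666 is not perfect (816 ≠ 666)


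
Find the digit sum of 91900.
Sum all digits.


9 + 1 + 9 + 0 + 0 = 19


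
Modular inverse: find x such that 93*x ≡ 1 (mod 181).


Use the extended Euclidean algorithm on (181, 93); each row r = 181*s + 93*t:
r=181, s=1, t=0
r=93, s=0, t=1
q=1: r=88, s=1, t=-1   [181*(1) + 93*(-1) = 88]
q=1: r=5, s=-1, t=2   [181*(-1) + 93*(2) = 5]
q=17: r=3, s=18, t=-35   [181*(18) + 93*(-35) = 3]
q=1: r=2, s=-19, t=37   [181*(-19) + 93*(37) = 2]
q=1: r=1, s=37, t=-72   [181*(37) + 93*(-72) = 1]
q=2: r=0, s=-93, t=181   [181*(-93) + 93*(181) = 0]
GCD = 1 with t = -72, so 93*(-72) ≡ 1 (mod 181)
Inverse = -72 mod 181 = 109
Check: 93 * 109 = 10137 ≡ 1 (mod 181)

93^(-1) ≡ 109 (mod 181)


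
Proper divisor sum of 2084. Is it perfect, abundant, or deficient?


Proper divisors: 1, 2, 4, 521, 1042
Sum = 1 + 2 + 4 + 521 + 1042 = 1570
1570 < 2084 → deficient

s(2084) = 1570 (deficient)


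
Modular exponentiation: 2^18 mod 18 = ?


2^1 mod 18 = 2
2^2 mod 18 = 4
2^3 mod 18 = 8
2^4 mod 18 = 16
2^5 mod 18 = 14
2^6 mod 18 = 10
2^7 mod 18 = 2
2^8 mod 18 = 4
2^9 mod 18 = 8
2^10 mod 18 = 16
2^11 mod 18 = 14
2^12 mod 18 = 10
2^13 mod 18 = 2
2^14 mod 18 = 4
2^15 mod 18 = 8
2^16 mod 18 = 16
2^17 mod 18 = 14
2^18 mod 18 = 10


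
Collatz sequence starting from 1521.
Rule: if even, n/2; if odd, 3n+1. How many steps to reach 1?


1521 → 4564 → 2282 → 1141 → 3424 → 1712 → 856 → 428 → 214 → 107 → 322 → 161 → 484 → 242 → 121 → 364 → 182 → 91 → 274 → 137 → 412 → 206 → 103 → 310 → 155 → 466 → 233 → 700 → 350 → 175 → 526 → 263 → 790 → 395 → 1186 → 593 → 1780 → 890 → 445 → 1336 → 668 → 334 → 167 → 502 → 251 → 754 → 377 → 1132 → 566 → 283 → 850 → 425 → 1276 → 638 → 319 → 958 → 479 → 1438 → 719 → 2158 → 1079 → 3238 → 1619 → 4858 → 2429 → 7288 → 3644 → 1822 → 911 → 2734 → 1367 → 4102 → 2051 → 6154 → 3077 → 9232 → 4616 → 2308 → 1154 → 577 → 1732 → 866 → 433 → 1300 → 650 → 325 → 976 → 488 → 244 → 122 → 61 → 184 → 92 → 46 → 23 → 70 → 35 → 106 → 53 → 160 → 80 → 40 → 20 → 10 → 5 → 16 → 8 → 4 → 2 → 1
Total steps = 109

109 steps


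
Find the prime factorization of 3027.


3027 / 3 = 1009
1009 / 1009 = 1
3027 = 3 × 1009


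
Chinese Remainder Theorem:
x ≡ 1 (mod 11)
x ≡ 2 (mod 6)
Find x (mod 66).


M = 11*6 = 66
M1 = M/11 = 6, M2 = M/6 = 11
M1^(-1) mod 11 = 2, M2^(-1) mod 6 = 5
x = 1*6*2 + 2*11*5 = 122
122 mod 66 = 56
Check: 56 mod 11 = 1 ✓, 56 mod 6 = 2 ✓

x ≡ 56 (mod 66)


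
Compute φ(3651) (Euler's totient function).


3651 = 3 × 1217
Prime factors: 3, 1217
φ(3651) = 3651 × (1-1/3) × (1-1/1217)
= 3651 × 2/3 × 1216/1217 = 2432

φ(3651) = 2432


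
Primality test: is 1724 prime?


1724 / 2 = 862 (exact division)
1724 is NOT prime.

No, 1724 is not prime


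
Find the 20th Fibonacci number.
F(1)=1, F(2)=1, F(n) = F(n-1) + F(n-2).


Sequence: 1, 1, 2, 3, 5, 8, 13, 21, 34, 55, 89, 144, 233, 377, 610, 987, 1597, 2584, 4181, 6765
F(20) = 6765


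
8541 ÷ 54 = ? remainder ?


8541 = 54 * 158 + 9
Check: 8532 + 9 = 8541

q = 158, r = 9


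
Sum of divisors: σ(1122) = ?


Divisors of 1122: 1, 2, 3, 6, 11, 17, 22, 33, 34, 51, 66, 102, 187, 374, 561, 1122
Sum = 1 + 2 + 3 + 6 + 11 + 17 + 22 + 33 + 34 + 51 + 66 + 102 + 187 + 374 + 561 + 1122 = 2592

σ(1122) = 2592


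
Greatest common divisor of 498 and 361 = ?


498 = 1 * 361 + 137
361 = 2 * 137 + 87
137 = 1 * 87 + 50
87 = 1 * 50 + 37
50 = 1 * 37 + 13
37 = 2 * 13 + 11
13 = 1 * 11 + 2
11 = 5 * 2 + 1
2 = 2 * 1 + 0
GCD = 1


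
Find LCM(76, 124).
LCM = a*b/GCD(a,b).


GCD(76, 124) = 4
LCM = 76*124/4 = 9424/4 = 2356

LCM = 2356


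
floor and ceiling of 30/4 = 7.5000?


30/4 = 7.5000
floor = 7
ceil = 8

floor = 7, ceil = 8


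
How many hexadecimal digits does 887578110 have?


887578110 in base 16 = 34E75DFE
Number of digits = 8

8 digits (base 16)


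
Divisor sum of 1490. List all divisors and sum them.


Divisors of 1490: 1, 2, 5, 10, 149, 298, 745, 1490
Sum = 1 + 2 + 5 + 10 + 149 + 298 + 745 + 1490 = 2700

σ(1490) = 2700


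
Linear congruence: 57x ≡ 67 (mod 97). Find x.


GCD(57, 97) = 1, unique solution
a^(-1) mod 97 = 80
x = 80 * 67 mod 97 = 25

x ≡ 25 (mod 97)


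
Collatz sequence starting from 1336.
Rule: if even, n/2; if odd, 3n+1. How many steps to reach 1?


1336 → 668 → 334 → 167 → 502 → 251 → 754 → 377 → 1132 → 566 → 283 → 850 → 425 → 1276 → 638 → 319 → 958 → 479 → 1438 → 719 → 2158 → 1079 → 3238 → 1619 → 4858 → 2429 → 7288 → 3644 → 1822 → 911 → 2734 → 1367 → 4102 → 2051 → 6154 → 3077 → 9232 → 4616 → 2308 → 1154 → 577 → 1732 → 866 → 433 → 1300 → 650 → 325 → 976 → 488 → 244 → 122 → 61 → 184 → 92 → 46 → 23 → 70 → 35 → 106 → 53 → 160 → 80 → 40 → 20 → 10 → 5 → 16 → 8 → 4 → 2 → 1
Total steps = 70

70 steps


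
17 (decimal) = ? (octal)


17 (base 10) = 17 (decimal)
17 (decimal) = 21 (base 8)


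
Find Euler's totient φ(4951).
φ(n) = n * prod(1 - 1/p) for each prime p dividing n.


4951 = 4951
Prime factors: 4951
φ(4951) = 4951 × (1-1/4951)
= 4951 × 4950/4951 = 4950

φ(4951) = 4950


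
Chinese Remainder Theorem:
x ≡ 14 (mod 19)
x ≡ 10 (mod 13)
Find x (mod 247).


M = 19*13 = 247
M1 = M/19 = 13, M2 = M/13 = 19
M1^(-1) mod 19 = 3, M2^(-1) mod 13 = 11
x = 14*13*3 + 10*19*11 = 2636
2636 mod 247 = 166
Check: 166 mod 19 = 14 ✓, 166 mod 13 = 10 ✓

x ≡ 166 (mod 247)


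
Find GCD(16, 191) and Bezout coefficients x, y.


Tabular extended Euclidean (each row: r = 16*s + 191*t):
r=16, s=1, t=0
r=191, s=0, t=1
q=0: r=16, s=1, t=0   [16*(1) + 191*(0) = 16]
q=11: r=15, s=-11, t=1   [16*(-11) + 191*(1) = 15]
q=1: r=1, s=12, t=-1   [16*(12) + 191*(-1) = 1]
q=15: r=0, s=-191, t=16   [16*(-191) + 191*(16) = 0]
GCD = 1; from the row with r=1: x=12, y=-1
Check: 16*(12) + 191*(-1) = 192 - 191 = 1

GCD = 1, x = 12, y = -1


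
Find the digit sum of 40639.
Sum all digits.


4 + 0 + 6 + 3 + 9 = 22


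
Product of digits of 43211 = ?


4 × 3 × 2 × 1 × 1 = 24


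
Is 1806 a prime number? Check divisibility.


1806 / 2 = 903 (exact division)
1806 is NOT prime.

No, 1806 is not prime


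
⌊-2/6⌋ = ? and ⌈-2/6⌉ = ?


-2/6 = -0.3333
floor = -1
ceil = 0

floor = -1, ceil = 0


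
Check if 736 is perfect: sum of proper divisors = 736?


Proper divisors of 736: 1, 2, 4, 8, 16, 23, 32, 46, 92, 184, 368
Sum = 1 + 2 + 4 + 8 + 16 + 23 + 32 + 46 + 92 + 184 + 368 = 776

No, 736 is not perfect (776 ≠ 736)


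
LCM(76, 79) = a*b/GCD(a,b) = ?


GCD(76, 79) = 1
LCM = 76*79/1 = 6004/1 = 6004

LCM = 6004


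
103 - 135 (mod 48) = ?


103 - 135 = -32
-32 mod 48 = 16


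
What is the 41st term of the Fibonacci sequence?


Sequence: 1, 1, 2, 3, 5, 8, 13, 21, 34, 55, 89, 144, 233, 377, 610, 987, 1597, 2584, 4181, 6765, 10946, 17711, 28657, 46368, 75025, 121393, 196418, 317811, 514229, 832040, 1346269, 2178309, 3524578, 5702887, 9227465, 14930352, 24157817, 39088169, 63245986, 102334155, 165580141
F(41) = 165580141


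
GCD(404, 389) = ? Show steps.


404 = 1 * 389 + 15
389 = 25 * 15 + 14
15 = 1 * 14 + 1
14 = 14 * 1 + 0
GCD = 1


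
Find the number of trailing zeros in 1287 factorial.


floor(1287/5) = 257
floor(1287/25) = 51
floor(1287/125) = 10
floor(1287/625) = 2
Total = 320

320 trailing zeros


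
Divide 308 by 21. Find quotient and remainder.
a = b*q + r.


308 = 21 * 14 + 14
Check: 294 + 14 = 308

q = 14, r = 14


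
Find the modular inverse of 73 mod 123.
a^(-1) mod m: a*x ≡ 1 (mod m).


Use the extended Euclidean algorithm on (123, 73); each row r = 123*s + 73*t:
r=123, s=1, t=0
r=73, s=0, t=1
q=1: r=50, s=1, t=-1   [123*(1) + 73*(-1) = 50]
q=1: r=23, s=-1, t=2   [123*(-1) + 73*(2) = 23]
q=2: r=4, s=3, t=-5   [123*(3) + 73*(-5) = 4]
q=5: r=3, s=-16, t=27   [123*(-16) + 73*(27) = 3]
q=1: r=1, s=19, t=-32   [123*(19) + 73*(-32) = 1]
q=3: r=0, s=-73, t=123   [123*(-73) + 73*(123) = 0]
GCD = 1 with t = -32, so 73*(-32) ≡ 1 (mod 123)
Inverse = -32 mod 123 = 91
Check: 73 * 91 = 6643 ≡ 1 (mod 123)

73^(-1) ≡ 91 (mod 123)


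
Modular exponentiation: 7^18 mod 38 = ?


7^1 mod 38 = 7
7^2 mod 38 = 11
7^3 mod 38 = 1
7^4 mod 38 = 7
7^5 mod 38 = 11
7^6 mod 38 = 1
7^7 mod 38 = 7
7^8 mod 38 = 11
7^9 mod 38 = 1
7^10 mod 38 = 7
7^11 mod 38 = 11
7^12 mod 38 = 1
7^13 mod 38 = 7
7^14 mod 38 = 11
7^15 mod 38 = 1
7^16 mod 38 = 7
7^17 mod 38 = 11
7^18 mod 38 = 1


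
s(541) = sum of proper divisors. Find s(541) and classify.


Proper divisors: 1
Sum = 1 = 1
1 < 541 → deficient

s(541) = 1 (deficient)


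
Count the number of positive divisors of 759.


759 = 3^1 × 11^1 × 23^1
d(759) = (1+1) × (1+1) × (1+1) = 8

8 divisors


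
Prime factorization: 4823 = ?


4823 / 7 = 689
689 / 13 = 53
53 / 53 = 1
4823 = 7 × 13 × 53


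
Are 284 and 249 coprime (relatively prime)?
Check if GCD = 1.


Euclidean algorithm:
284 = 1 * 249 + 35
249 = 7 * 35 + 4
35 = 8 * 4 + 3
4 = 1 * 3 + 1
3 = 3 * 1 + 0
GCD(284, 249) = 1

Yes, coprime (GCD = 1)


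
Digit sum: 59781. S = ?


5 + 9 + 7 + 8 + 1 = 30


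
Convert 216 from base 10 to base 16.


216 (base 10) = 216 (decimal)
216 (decimal) = D8 (base 16)


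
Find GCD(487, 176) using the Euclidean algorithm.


487 = 2 * 176 + 135
176 = 1 * 135 + 41
135 = 3 * 41 + 12
41 = 3 * 12 + 5
12 = 2 * 5 + 2
5 = 2 * 2 + 1
2 = 2 * 1 + 0
GCD = 1


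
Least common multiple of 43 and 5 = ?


GCD(43, 5) = 1
LCM = 43*5/1 = 215/1 = 215

LCM = 215


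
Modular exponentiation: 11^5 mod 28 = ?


11^1 mod 28 = 11
11^2 mod 28 = 9
11^3 mod 28 = 15
11^4 mod 28 = 25
11^5 mod 28 = 23


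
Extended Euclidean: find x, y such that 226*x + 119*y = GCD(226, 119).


Tabular extended Euclidean (each row: r = 226*s + 119*t):
r=226, s=1, t=0
r=119, s=0, t=1
q=1: r=107, s=1, t=-1   [226*(1) + 119*(-1) = 107]
q=1: r=12, s=-1, t=2   [226*(-1) + 119*(2) = 12]
q=8: r=11, s=9, t=-17   [226*(9) + 119*(-17) = 11]
q=1: r=1, s=-10, t=19   [226*(-10) + 119*(19) = 1]
q=11: r=0, s=119, t=-226   [226*(119) + 119*(-226) = 0]
GCD = 1; from the row with r=1: x=-10, y=19
Check: 226*(-10) + 119*(19) = -2260 + 2261 = 1

GCD = 1, x = -10, y = 19
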